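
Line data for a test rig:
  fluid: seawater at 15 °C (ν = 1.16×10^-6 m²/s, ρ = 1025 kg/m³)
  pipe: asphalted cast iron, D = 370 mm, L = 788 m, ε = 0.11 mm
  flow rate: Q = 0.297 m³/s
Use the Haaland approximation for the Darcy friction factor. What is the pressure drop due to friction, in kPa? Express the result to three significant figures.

V = 4Q/(πD²) = 4·0.297/(π·0.370²) = 2.762 m/s
Re = VD/ν = 2.762·0.370/1.16×10^-6 = 8.81×10^5 → turbulent
ε/D = 0.11/370 = 2.97×10^-4
Haaland: f = 0.01566
h_f = f(L/D)V²/(2g) = 0.01566·(788/0.370)·2.762²/(2·9.81) = 12.97 m
Δp = ρg·h_f = 1025·9.81·12.97 = 130.4 kPa

Δp ≈ 130 kPa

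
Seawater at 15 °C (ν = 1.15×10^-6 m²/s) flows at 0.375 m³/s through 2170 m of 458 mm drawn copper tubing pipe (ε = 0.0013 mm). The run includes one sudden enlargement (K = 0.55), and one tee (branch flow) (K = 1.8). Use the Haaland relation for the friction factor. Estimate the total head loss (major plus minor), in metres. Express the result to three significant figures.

V = 4Q/(πD²) = 2.276 m/s; V²/2g = 0.2641 m
Re = 9.07×10^5, ε/D = 2.84×10^-6 → f = 0.01182 (Haaland)
Major: h_f = f(L/D)·V²/2g = 0.01182·4738·0.2641 = 14.79 m
Minor: ΣK = 2.35; h_m = ΣK·V²/2g = 0.6206 m
Total H_L = 14.79 + 0.6206 = 15.41 m

H_L ≈ 15.4 m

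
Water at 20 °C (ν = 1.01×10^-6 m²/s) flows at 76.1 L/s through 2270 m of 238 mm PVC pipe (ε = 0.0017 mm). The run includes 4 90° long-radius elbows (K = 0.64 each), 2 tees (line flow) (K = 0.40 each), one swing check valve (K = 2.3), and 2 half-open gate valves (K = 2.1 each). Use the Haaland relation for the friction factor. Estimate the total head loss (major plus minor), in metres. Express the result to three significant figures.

H_L ≈ 20.9 m

V = 4Q/(πD²) = 1.711 m/s; V²/2g = 0.1491 m
Re = 4.03×10^5, ε/D = 7.14×10^-6 → f = 0.01365 (Haaland)
Major: h_f = f(L/D)·V²/2g = 0.01365·9538·0.1491 = 19.42 m
Minor: ΣK = 9.86; h_m = ΣK·V²/2g = 1.470 m
Total H_L = 19.42 + 1.470 = 20.89 m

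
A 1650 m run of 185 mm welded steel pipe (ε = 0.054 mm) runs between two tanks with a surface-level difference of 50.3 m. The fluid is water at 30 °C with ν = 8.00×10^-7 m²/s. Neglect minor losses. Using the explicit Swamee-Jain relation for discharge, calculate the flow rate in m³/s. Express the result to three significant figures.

Swamee-Jain (Type II): Q = -0.965·√(gD⁵h_f/L)·ln[ε/(3.7D) + √(3.17ν²L/(gD³h_f))]
√(gD⁵h_f/L) = √(9.81·0.185⁵·50.3/1650) = 0.008050
ε/(3.7D) = 7.89×10^-5; √(3.17ν²L/(gD³h_f)) = 3.27×10^-5
Q = -0.965·0.008050·ln(1.116×10^-4) = 0.07070 m³/s
Check: V = 2.63 m/s, Re = 6.08×10^5, f = 0.01610, h_f = 50.6 m ≈ 50.3 m ✓

Q ≈ 0.0707 m³/s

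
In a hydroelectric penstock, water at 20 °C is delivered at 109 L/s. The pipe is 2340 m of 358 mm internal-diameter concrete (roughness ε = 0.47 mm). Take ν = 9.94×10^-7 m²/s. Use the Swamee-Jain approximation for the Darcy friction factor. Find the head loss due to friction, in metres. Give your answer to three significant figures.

V = 4Q/(πD²) = 4·0.109/(π·0.358²) = 1.083 m/s
Re = VD/ν = 1.083·0.358/9.94×10^-7 = 3.90×10^5 → turbulent
ε/D = 0.47/358 = 0.00131
Swamee-Jain: f = 0.02176
h_f = f(L/D)V²/(2g) = 0.02176·(2340/0.358)·1.083²/(2·9.81) = 8.502 m

h_f ≈ 8.50 m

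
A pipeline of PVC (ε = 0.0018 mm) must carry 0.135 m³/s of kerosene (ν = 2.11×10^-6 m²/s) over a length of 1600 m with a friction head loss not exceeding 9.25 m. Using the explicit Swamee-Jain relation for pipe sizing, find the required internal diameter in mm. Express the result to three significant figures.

Swamee-Jain (Type III): D = 0.66·[ε^1.25·(LQ²/(gh_f))^4.75 + ν·Q^9.4·(L/(gh_f))^5.2]^0.04
LQ²/(gh_f) = 0.3213; L/(gh_f) = 17.63
Term 1 = ε^1.25·(…)^4.75 = 3.00×10^-10; Term 2 = ν·Q^9.4·(…)^5.2 = 4.27×10^-8
D = 0.66·(3.00×10^-10 + 4.27×10^-8)^0.04 = 0.3349 m = 335 mm
Check: V = 1.53 m/s, Re = 2.43×10^5, f = 0.01501, h_f = 8.59 m ≈ 9.25 m ✓

D ≈ 335 mm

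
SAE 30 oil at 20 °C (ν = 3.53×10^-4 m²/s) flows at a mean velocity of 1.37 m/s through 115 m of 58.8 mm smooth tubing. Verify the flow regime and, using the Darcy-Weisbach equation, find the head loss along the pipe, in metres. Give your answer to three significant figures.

h_f ≈ 52.5 m

Re = VD/ν = 1.37·0.05880/3.53×10^-4 = 228 → laminar (Re < 2300)
f = 64/Re = 0.2805
h_f = f(L/D)V²/(2g) = 0.2805·(115/0.05880)·1.37²/(2·9.81) = 52.47 m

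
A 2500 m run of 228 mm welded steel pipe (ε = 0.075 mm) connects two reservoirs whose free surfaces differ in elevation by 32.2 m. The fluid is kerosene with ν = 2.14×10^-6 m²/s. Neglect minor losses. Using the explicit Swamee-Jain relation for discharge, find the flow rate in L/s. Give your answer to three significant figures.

Q ≈ 73.1 L/s

Swamee-Jain (Type II): Q = -0.965·√(gD⁵h_f/L)·ln[ε/(3.7D) + √(3.17ν²L/(gD³h_f))]
√(gD⁵h_f/L) = √(9.81·0.228⁵·32.2/2500) = 0.008823
ε/(3.7D) = 8.89×10^-5; √(3.17ν²L/(gD³h_f)) = 9.85×10^-5
Q = -0.965·0.008823·ln(1.874×10^-4) = 0.07308 m³/s
Check: V = 1.79 m/s, Re = 1.91×10^5, f = 0.01806, h_f = 32.3 m ≈ 32.2 m ✓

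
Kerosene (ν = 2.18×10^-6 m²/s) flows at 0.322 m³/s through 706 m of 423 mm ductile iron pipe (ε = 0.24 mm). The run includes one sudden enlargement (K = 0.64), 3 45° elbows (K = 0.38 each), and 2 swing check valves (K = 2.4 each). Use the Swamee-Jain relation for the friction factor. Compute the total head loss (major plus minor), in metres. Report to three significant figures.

V = 4Q/(πD²) = 2.291 m/s; V²/2g = 0.2676 m
Re = 4.45×10^5, ε/D = 5.67×10^-4 → f = 0.01829 (Swamee-Jain)
Major: h_f = f(L/D)·V²/2g = 0.01829·1669·0.2676 = 8.168 m
Minor: ΣK = 6.58; h_m = ΣK·V²/2g = 1.761 m
Total H_L = 8.168 + 1.761 = 9.928 m

H_L ≈ 9.93 m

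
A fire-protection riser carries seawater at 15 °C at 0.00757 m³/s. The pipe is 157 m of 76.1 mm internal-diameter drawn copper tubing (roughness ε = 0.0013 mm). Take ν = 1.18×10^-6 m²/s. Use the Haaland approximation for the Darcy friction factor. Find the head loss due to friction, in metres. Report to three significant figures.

V = 4Q/(πD²) = 4·0.00757/(π·0.0761²) = 1.664 m/s
Re = VD/ν = 1.664·0.0761/1.18×10^-6 = 1.07×10^5 → turbulent
ε/D = 0.0013/76.1 = 1.71×10^-5
Haaland: f = 0.01763
h_f = f(L/D)V²/(2g) = 0.01763·(157/0.0761)·1.664²/(2·9.81) = 5.136 m

h_f ≈ 5.14 m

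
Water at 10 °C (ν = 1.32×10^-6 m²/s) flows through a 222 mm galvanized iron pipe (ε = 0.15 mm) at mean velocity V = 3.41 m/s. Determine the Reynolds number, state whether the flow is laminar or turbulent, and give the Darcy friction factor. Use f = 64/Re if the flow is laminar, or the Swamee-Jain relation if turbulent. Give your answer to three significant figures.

Re = VD/ν = 3.410·0.222/1.32×10^-6 = 5.74×10^5
Re > 4000 → turbulent; ε/D = 6.76×10^-4
Swamee-Jain: f = 0.01869

Re ≈ 5.74×10^5; turbulent; f ≈ 0.0187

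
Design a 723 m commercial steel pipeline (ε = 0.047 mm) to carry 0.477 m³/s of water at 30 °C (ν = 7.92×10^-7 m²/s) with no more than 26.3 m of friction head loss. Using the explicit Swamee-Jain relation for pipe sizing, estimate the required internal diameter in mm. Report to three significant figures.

D ≈ 373 mm

Swamee-Jain (Type III): D = 0.66·[ε^1.25·(LQ²/(gh_f))^4.75 + ν·Q^9.4·(L/(gh_f))^5.2]^0.04
LQ²/(gh_f) = 0.6376; L/(gh_f) = 2.802
Term 1 = ε^1.25·(…)^4.75 = 4.59×10^-7; Term 2 = ν·Q^9.4·(…)^5.2 = 1.60×10^-7
D = 0.66·(4.59×10^-7 + 1.60×10^-7)^0.04 = 0.3726 m = 373 mm
Check: V = 4.38 m/s, Re = 2.06×10^6, f = 0.01329, h_f = 25.2 m ≈ 26.3 m ✓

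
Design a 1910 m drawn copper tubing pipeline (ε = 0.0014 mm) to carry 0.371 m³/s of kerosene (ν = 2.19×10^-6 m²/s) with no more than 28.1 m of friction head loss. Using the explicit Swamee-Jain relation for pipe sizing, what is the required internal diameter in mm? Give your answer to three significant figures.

Swamee-Jain (Type III): D = 0.66·[ε^1.25·(LQ²/(gh_f))^4.75 + ν·Q^9.4·(L/(gh_f))^5.2]^0.04
LQ²/(gh_f) = 0.9537; L/(gh_f) = 6.929
Term 1 = ε^1.25·(…)^4.75 = 3.84×10^-8; Term 2 = ν·Q^9.4·(…)^5.2 = 4.61×10^-6
D = 0.66·(3.84×10^-8 + 4.61×10^-6)^0.04 = 0.4039 m = 404 mm
Check: V = 2.90 m/s, Re = 5.34×10^5, f = 0.01300, h_f = 26.3 m ≈ 28.1 m ✓

D ≈ 404 mm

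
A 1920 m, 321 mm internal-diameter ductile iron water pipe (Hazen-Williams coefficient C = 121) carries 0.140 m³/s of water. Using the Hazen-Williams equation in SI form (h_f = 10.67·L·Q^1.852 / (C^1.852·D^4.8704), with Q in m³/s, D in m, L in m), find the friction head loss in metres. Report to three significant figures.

h_f = 10.67·1920·0.140^1.852 / (121^1.852·0.321^4.8704) = 18.89 m

h_f ≈ 18.9 m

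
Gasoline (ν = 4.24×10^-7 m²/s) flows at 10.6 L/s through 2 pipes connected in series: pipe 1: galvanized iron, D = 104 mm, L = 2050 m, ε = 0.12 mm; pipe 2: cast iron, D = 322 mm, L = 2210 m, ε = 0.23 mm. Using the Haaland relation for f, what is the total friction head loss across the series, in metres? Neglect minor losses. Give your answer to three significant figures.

H ≈ 33.2 m

Pipe 1: V = 1.248 m/s, Re = 3.06×10^5, ε/D = 0.00115, f = 0.02114, h_1 = f(L/D)V²/2g = 33.06 m
Pipe 2: V = 0.1302 m/s, Re = 9.89×10^4, ε/D = 7.14×10^-4, f = 0.02095, h_2 = f(L/D)V²/2g = 0.1242 m
Series → Q common, losses add: H = Σh = 33.19 m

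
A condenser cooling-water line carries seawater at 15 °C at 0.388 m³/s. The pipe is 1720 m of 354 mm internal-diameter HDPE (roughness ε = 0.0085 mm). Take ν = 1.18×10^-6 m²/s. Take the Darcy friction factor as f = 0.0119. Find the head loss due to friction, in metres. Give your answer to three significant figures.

V = 4Q/(πD²) = 4·0.388/(π·0.354²) = 3.942 m/s
h_f = f(L/D)V²/(2g) = 0.01190·(1720/0.354)·3.942²/(2·9.81) = 45.80 m

h_f ≈ 45.8 m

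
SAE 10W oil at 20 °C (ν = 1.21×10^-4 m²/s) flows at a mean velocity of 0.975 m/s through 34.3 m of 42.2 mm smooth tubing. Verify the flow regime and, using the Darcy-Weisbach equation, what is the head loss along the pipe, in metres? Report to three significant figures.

h_f ≈ 7.41 m

Re = VD/ν = 0.975·0.04220/1.21×10^-4 = 340 → laminar (Re < 2300)
f = 64/Re = 0.1882
h_f = f(L/D)V²/(2g) = 0.1882·(34.3/0.04220)·0.975²/(2·9.81) = 7.412 m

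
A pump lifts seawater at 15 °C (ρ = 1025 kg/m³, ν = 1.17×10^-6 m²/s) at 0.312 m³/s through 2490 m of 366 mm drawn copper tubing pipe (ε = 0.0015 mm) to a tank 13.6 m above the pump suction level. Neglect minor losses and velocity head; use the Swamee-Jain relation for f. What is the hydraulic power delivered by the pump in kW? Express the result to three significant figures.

V = 4Q/(πD²) = 2.966 m/s; Re = 9.28×10^5; ε/D = 4.10×10^-6; f = 0.01185
h_f = f(L/D)V²/2g = 36.15 m
Total head H = z + h_f = 13.6 + 36.15 = 49.75 m
P_hyd = ρgQH = 1025·9.81·0.312·49.75 = 156.1 kW

P_hyd ≈ 156 kW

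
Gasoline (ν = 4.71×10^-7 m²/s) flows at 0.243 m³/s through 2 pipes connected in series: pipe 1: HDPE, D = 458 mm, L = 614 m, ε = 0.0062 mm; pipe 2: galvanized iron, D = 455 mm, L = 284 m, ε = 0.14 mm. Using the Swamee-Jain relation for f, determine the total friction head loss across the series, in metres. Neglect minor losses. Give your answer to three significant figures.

H ≈ 2.80 m

Pipe 1: V = 1.475 m/s, Re = 1.43×10^6, ε/D = 1.35×10^-5, f = 0.01134, h_1 = f(L/D)V²/2g = 1.686 m
Pipe 2: V = 1.494 m/s, Re = 1.44×10^6, ε/D = 3.08×10^-4, f = 0.01561, h_2 = f(L/D)V²/2g = 1.109 m
Series → Q common, losses add: H = Σh = 2.795 m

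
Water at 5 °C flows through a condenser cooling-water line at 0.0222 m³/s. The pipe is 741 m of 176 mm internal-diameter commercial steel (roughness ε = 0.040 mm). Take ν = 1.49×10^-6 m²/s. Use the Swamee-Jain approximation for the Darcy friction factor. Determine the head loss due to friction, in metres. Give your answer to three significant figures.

V = 4Q/(πD²) = 4·0.0222/(π·0.176²) = 0.9125 m/s
Re = VD/ν = 0.9125·0.176/1.49×10^-6 = 1.08×10^5 → turbulent
ε/D = 0.040/176 = 2.27×10^-4
Swamee-Jain: f = 0.01891
h_f = f(L/D)V²/(2g) = 0.01891·(741/0.176)·0.9125²/(2·9.81) = 3.379 m

h_f ≈ 3.38 m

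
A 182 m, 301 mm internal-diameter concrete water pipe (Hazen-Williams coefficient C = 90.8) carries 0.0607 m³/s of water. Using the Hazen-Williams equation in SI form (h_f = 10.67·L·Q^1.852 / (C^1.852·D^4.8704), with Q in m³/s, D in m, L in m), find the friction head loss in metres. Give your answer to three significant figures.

h_f ≈ 0.887 m

h_f = 10.67·182·0.0607^1.852 / (90.8^1.852·0.301^4.8704) = 0.8870 m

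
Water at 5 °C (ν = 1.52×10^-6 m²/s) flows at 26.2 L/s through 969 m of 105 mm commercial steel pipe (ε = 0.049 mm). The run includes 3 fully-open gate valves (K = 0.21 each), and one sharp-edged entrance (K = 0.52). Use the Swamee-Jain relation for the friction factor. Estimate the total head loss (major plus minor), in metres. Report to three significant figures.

V = 4Q/(πD²) = 3.026 m/s; V²/2g = 0.4666 m
Re = 2.09×10^5, ε/D = 4.67×10^-4 → f = 0.01868 (Swamee-Jain)
Major: h_f = f(L/D)·V²/2g = 0.01868·9229·0.4666 = 80.44 m
Minor: ΣK = 1.15; h_m = ΣK·V²/2g = 0.5366 m
Total H_L = 80.44 + 0.5366 = 80.98 m

H_L ≈ 81.0 m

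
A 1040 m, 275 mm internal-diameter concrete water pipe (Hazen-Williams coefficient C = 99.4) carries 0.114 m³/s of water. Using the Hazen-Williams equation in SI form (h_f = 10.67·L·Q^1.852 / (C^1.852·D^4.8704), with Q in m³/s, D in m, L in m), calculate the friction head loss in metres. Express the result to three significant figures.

h_f ≈ 21.4 m

h_f = 10.67·1040·0.114^1.852 / (99.4^1.852·0.275^4.8704) = 21.38 m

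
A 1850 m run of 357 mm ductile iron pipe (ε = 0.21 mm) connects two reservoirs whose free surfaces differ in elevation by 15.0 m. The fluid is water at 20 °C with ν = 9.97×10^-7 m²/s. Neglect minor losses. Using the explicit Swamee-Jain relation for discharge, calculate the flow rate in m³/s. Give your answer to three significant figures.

Q ≈ 0.178 m³/s

Swamee-Jain (Type II): Q = -0.965·√(gD⁵h_f/L)·ln[ε/(3.7D) + √(3.17ν²L/(gD³h_f))]
√(gD⁵h_f/L) = √(9.81·0.357⁵·15.0/1850) = 0.02148
ε/(3.7D) = 1.59×10^-4; √(3.17ν²L/(gD³h_f)) = 2.95×10^-5
Q = -0.965·0.02148·ln(1.885×10^-4) = 0.1777 m³/s
Check: V = 1.78 m/s, Re = 6.36×10^5, f = 0.01813, h_f = 15.1 m ≈ 15.0 m ✓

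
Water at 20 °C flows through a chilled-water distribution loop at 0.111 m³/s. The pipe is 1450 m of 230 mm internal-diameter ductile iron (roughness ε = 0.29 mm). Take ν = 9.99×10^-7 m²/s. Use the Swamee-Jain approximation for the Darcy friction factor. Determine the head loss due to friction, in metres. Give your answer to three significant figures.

V = 4Q/(πD²) = 4·0.111/(π·0.230²) = 2.672 m/s
Re = VD/ν = 2.672·0.230/9.99×10^-7 = 6.15×10^5 → turbulent
ε/D = 0.29/230 = 0.00126
Swamee-Jain: f = 0.02132
h_f = f(L/D)V²/(2g) = 0.02132·(1450/0.230)·2.672²/(2·9.81) = 48.89 m

h_f ≈ 48.9 m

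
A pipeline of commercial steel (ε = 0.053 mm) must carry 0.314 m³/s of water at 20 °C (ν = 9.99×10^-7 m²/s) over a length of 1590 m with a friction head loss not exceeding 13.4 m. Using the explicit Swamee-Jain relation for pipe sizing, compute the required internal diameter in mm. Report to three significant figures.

D ≈ 427 mm

Swamee-Jain (Type III): D = 0.66·[ε^1.25·(LQ²/(gh_f))^4.75 + ν·Q^9.4·(L/(gh_f))^5.2]^0.04
LQ²/(gh_f) = 1.193; L/(gh_f) = 12.10
Term 1 = ε^1.25·(…)^4.75 = 1.04×10^-5; Term 2 = ν·Q^9.4·(…)^5.2 = 7.95×10^-6
D = 0.66·(1.04×10^-5 + 7.95×10^-6)^0.04 = 0.4267 m = 427 mm
Check: V = 2.20 m/s, Re = 9.38×10^5, f = 0.01392, h_f = 12.7 m ≈ 13.4 m ✓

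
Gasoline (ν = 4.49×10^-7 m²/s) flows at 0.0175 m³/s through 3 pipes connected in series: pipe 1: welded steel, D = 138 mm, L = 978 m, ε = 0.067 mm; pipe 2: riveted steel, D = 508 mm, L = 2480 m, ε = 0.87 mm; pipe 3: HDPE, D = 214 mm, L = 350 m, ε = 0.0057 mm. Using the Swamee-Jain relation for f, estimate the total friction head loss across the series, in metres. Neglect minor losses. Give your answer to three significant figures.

H ≈ 9.26 m

Pipe 1: V = 1.170 m/s, Re = 3.60×10^5, ε/D = 4.86×10^-4, f = 0.01802, h_1 = f(L/D)V²/2g = 8.911 m
Pipe 2: V = 0.08634 m/s, Re = 9.77×10^4, ε/D = 0.00171, f = 0.02459, h_2 = f(L/D)V²/2g = 0.04562 m
Pipe 3: V = 0.4865 m/s, Re = 2.32×10^5, ε/D = 2.66×10^-5, f = 0.01536, h_3 = f(L/D)V²/2g = 0.3031 m
Series → Q common, losses add: H = Σh = 9.260 m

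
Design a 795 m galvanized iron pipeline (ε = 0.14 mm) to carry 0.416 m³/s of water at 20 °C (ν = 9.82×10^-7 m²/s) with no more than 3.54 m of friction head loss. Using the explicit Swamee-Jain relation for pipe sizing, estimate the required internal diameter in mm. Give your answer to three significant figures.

Swamee-Jain (Type III): D = 0.66·[ε^1.25·(LQ²/(gh_f))^4.75 + ν·Q^9.4·(L/(gh_f))^5.2]^0.04
LQ²/(gh_f) = 3.962; L/(gh_f) = 22.89
Term 1 = ε^1.25·(…)^4.75 = 0.0105; Term 2 = ν·Q^9.4·(…)^5.2 = 0.00303
D = 0.66·(0.0105 + 0.00303)^0.04 = 0.5557 m = 556 mm
Check: V = 1.72 m/s, Re = 9.71×10^5, f = 0.01533, h_f = 3.29 m ≈ 3.54 m ✓

D ≈ 556 mm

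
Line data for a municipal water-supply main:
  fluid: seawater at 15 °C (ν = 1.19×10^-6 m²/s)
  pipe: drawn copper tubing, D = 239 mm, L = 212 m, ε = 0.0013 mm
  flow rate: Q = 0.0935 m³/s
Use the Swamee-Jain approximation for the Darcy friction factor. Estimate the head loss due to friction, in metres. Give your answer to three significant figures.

V = 4Q/(πD²) = 4·0.0935/(π·0.239²) = 2.084 m/s
Re = VD/ν = 2.084·0.239/1.19×10^-6 = 4.19×10^5 → turbulent
ε/D = 0.0013/239 = 5.44×10^-6
Swamee-Jain: f = 0.01360
h_f = f(L/D)V²/(2g) = 0.01360·(212/0.239)·2.084²/(2·9.81) = 2.670 m

h_f ≈ 2.67 m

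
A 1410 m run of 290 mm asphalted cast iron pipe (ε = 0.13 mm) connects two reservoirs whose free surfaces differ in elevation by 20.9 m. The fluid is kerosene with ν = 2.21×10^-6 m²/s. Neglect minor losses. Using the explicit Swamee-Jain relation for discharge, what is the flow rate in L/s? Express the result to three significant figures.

Q ≈ 143 L/s

Swamee-Jain (Type II): Q = -0.965·√(gD⁵h_f/L)·ln[ε/(3.7D) + √(3.17ν²L/(gD³h_f))]
√(gD⁵h_f/L) = √(9.81·0.290⁵·20.9/1410) = 0.01727
ε/(3.7D) = 1.21×10^-4; √(3.17ν²L/(gD³h_f)) = 6.61×10^-5
Q = -0.965·0.01727·ln(1.872×10^-4) = 0.1430 m³/s
Check: V = 2.17 m/s, Re = 2.84×10^5, f = 0.01810, h_f = 21.0 m ≈ 20.9 m ✓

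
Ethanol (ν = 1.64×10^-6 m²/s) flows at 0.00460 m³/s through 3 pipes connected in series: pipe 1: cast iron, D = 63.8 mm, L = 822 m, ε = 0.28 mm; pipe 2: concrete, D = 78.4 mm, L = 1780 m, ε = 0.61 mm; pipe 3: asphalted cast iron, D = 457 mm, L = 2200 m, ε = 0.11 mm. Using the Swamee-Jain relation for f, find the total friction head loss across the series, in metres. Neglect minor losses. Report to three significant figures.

Pipe 1: V = 1.439 m/s, Re = 5.60×10^4, ε/D = 0.00439, f = 0.03130, h_1 = f(L/D)V²/2g = 42.55 m
Pipe 2: V = 0.9529 m/s, Re = 4.56×10^4, ε/D = 0.00778, f = 0.03678, h_2 = f(L/D)V²/2g = 38.65 m
Pipe 3: V = 0.02804 m/s, Re = 7810, ε/D = 2.41×10^-4, f = 0.03356, h_3 = f(L/D)V²/2g = 0.006476 m
Series → Q common, losses add: H = Σh = 81.21 m

H ≈ 81.2 m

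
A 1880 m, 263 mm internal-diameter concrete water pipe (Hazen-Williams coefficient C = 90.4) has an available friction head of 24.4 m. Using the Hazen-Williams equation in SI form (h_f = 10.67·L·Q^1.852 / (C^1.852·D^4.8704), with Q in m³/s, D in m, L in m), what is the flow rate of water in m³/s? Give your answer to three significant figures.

Rearranging: Q = [h_f·C^1.852·D^4.8704 / (10.67·L)]^(1/1.852)
Q = [24.4·90.4^1.852·0.263^4.8704 / (10.67·1880)]^0.540 = 0.07192 m³/s

Q ≈ 0.0719 m³/s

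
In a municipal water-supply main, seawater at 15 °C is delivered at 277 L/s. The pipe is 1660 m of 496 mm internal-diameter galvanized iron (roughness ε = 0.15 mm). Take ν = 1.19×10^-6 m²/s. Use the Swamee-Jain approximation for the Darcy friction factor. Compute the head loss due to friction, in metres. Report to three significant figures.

V = 4Q/(πD²) = 4·0.277/(π·0.496²) = 1.434 m/s
Re = VD/ν = 1.434·0.496/1.19×10^-6 = 5.98×10^5 → turbulent
ε/D = 0.15/496 = 3.02×10^-4
Swamee-Jain: f = 0.01620
h_f = f(L/D)V²/(2g) = 0.01620·(1660/0.496)·1.434²/(2·9.81) = 5.681 m

h_f ≈ 5.68 m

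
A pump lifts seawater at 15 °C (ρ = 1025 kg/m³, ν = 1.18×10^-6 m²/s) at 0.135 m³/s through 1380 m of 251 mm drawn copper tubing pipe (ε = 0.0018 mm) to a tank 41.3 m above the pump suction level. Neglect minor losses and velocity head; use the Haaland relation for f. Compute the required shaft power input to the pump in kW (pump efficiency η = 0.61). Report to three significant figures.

P_shaft ≈ 151 kW

V = 4Q/(πD²) = 2.728 m/s; Re = 5.80×10^5; ε/D = 7.17×10^-6; f = 0.01281
h_f = f(L/D)V²/2g = 26.72 m
Total head H = z + h_f = 41.3 + 26.72 = 68.02 m
P_hyd = ρgQH = 1025·9.81·0.135·68.02 = 92.34 kW
P_shaft = P_hyd/η = 92.34/0.61 = 151.4 kW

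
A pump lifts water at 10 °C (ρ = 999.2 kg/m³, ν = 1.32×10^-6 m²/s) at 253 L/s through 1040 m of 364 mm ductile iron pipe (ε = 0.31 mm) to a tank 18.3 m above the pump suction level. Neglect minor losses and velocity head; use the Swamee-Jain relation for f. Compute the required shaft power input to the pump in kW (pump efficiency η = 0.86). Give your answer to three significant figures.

V = 4Q/(πD²) = 2.431 m/s; Re = 6.70×10^5; ε/D = 8.52×10^-4; f = 0.01950
h_f = f(L/D)V²/2g = 16.79 m
Total head H = z + h_f = 18.3 + 16.79 = 35.09 m
P_hyd = ρgQH = 999.2·9.81·0.253·35.09 = 87.02 kW
P_shaft = P_hyd/η = 87.02/0.86 = 101.2 kW

P_shaft ≈ 101 kW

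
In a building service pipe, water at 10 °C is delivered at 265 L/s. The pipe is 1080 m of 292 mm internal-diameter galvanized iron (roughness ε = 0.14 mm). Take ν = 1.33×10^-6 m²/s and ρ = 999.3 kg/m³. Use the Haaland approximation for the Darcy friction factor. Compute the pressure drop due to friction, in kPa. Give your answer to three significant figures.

Δp ≈ 495 kPa

V = 4Q/(πD²) = 4·0.265/(π·0.292²) = 3.957 m/s
Re = VD/ν = 3.957·0.292/1.33×10^-6 = 8.69×10^5 → turbulent
ε/D = 0.14/292 = 4.79×10^-4
Haaland: f = 0.01709
h_f = f(L/D)V²/(2g) = 0.01709·(1080/0.292)·3.957²/(2·9.81) = 50.46 m
Δp = ρg·h_f = 999.3·9.81·50.46 = 494.7 kPa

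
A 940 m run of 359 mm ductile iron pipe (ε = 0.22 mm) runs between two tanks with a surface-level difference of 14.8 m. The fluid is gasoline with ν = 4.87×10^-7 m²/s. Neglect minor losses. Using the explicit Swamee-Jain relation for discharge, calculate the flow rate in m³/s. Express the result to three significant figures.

Swamee-Jain (Type II): Q = -0.965·√(gD⁵h_f/L)·ln[ε/(3.7D) + √(3.17ν²L/(gD³h_f))]
√(gD⁵h_f/L) = √(9.81·0.359⁵·14.8/940) = 0.03035
ε/(3.7D) = 1.66×10^-4; √(3.17ν²L/(gD³h_f)) = 1.03×10^-5
Q = -0.965·0.03035·ln(1.759×10^-4) = 0.2532 m³/s
Check: V = 2.50 m/s, Re = 1.84×10^6, f = 0.01780, h_f = 14.9 m ≈ 14.8 m ✓

Q ≈ 0.253 m³/s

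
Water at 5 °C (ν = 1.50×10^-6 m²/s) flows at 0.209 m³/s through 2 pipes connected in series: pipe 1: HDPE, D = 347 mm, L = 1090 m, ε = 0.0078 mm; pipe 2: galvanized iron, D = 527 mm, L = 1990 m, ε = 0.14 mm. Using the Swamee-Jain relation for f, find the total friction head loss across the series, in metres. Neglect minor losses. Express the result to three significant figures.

Pipe 1: V = 2.210 m/s, Re = 5.11×10^5, ε/D = 2.25×10^-5, f = 0.01340, h_1 = f(L/D)V²/2g = 10.48 m
Pipe 2: V = 0.9582 m/s, Re = 3.37×10^5, ε/D = 2.66×10^-4, f = 0.01663, h_2 = f(L/D)V²/2g = 2.938 m
Series → Q common, losses add: H = Σh = 13.41 m

H ≈ 13.4 m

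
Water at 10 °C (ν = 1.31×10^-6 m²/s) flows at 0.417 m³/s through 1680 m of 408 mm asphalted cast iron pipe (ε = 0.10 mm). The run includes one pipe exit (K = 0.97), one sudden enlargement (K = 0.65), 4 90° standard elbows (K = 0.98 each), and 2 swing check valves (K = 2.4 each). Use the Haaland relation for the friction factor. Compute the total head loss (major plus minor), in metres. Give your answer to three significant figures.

H_L ≈ 37.6 m

V = 4Q/(πD²) = 3.190 m/s; V²/2g = 0.5185 m
Re = 9.93×10^5, ε/D = 2.45×10^-4 → f = 0.01508 (Haaland)
Major: h_f = f(L/D)·V²/2g = 0.01508·4118·0.5185 = 32.20 m
Minor: ΣK = 10.3; h_m = ΣK·V²/2g = 5.361 m
Total H_L = 32.20 + 5.361 = 37.56 m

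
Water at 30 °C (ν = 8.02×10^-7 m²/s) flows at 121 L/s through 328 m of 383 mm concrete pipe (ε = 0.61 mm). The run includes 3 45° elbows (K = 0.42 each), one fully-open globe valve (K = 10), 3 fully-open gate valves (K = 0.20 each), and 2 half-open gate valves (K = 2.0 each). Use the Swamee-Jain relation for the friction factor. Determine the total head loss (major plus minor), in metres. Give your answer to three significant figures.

V = 4Q/(πD²) = 1.050 m/s; V²/2g = 0.05622 m
Re = 5.02×10^5, ε/D = 0.00159 → f = 0.02261 (Swamee-Jain)
Major: h_f = f(L/D)·V²/2g = 0.02261·856.4·0.05622 = 1.089 m
Minor: ΣK = 15.9; h_m = ΣK·V²/2g = 0.8917 m
Total H_L = 1.089 + 0.8917 = 1.980 m

H_L ≈ 1.98 m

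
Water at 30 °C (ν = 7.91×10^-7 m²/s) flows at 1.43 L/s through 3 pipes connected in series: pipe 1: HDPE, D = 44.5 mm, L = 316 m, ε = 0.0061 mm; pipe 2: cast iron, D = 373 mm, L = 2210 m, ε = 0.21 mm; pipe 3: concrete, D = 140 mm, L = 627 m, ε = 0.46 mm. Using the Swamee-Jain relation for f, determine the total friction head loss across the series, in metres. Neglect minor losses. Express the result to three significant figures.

Pipe 1: V = 0.9194 m/s, Re = 5.17×10^4, ε/D = 1.37×10^-4, f = 0.02116, h_1 = f(L/D)V²/2g = 6.475 m
Pipe 2: V = 0.01309 m/s, Re = 6170, ε/D = 5.63×10^-4, f = 0.03632, h_2 = f(L/D)V²/2g = 0.001878 m
Pipe 3: V = 0.09289 m/s, Re = 1.64×10^4, ε/D = 0.00329, f = 0.03324, h_3 = f(L/D)V²/2g = 0.06548 m
Series → Q common, losses add: H = Σh = 6.543 m

H ≈ 6.54 m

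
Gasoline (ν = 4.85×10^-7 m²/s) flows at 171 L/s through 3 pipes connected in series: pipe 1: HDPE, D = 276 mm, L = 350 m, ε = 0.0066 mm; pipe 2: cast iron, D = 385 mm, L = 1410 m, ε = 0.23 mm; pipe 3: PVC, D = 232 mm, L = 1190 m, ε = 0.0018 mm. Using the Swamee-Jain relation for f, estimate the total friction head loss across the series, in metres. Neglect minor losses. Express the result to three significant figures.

Pipe 1: V = 2.858 m/s, Re = 1.63×10^6, ε/D = 2.39×10^-5, f = 0.01145, h_1 = f(L/D)V²/2g = 6.044 m
Pipe 2: V = 1.469 m/s, Re = 1.17×10^6, ε/D = 5.97×10^-4, f = 0.01786, h_2 = f(L/D)V²/2g = 7.193 m
Pipe 3: V = 4.045 m/s, Re = 1.93×10^6, ε/D = 7.76×10^-6, f = 0.01071, h_3 = f(L/D)V²/2g = 45.80 m
Series → Q common, losses add: H = Σh = 59.03 m

H ≈ 59.0 m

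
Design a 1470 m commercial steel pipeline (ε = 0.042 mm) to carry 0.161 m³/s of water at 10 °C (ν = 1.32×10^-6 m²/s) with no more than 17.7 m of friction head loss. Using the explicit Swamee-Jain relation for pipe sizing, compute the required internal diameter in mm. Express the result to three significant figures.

D ≈ 309 mm

Swamee-Jain (Type III): D = 0.66·[ε^1.25·(LQ²/(gh_f))^4.75 + ν·Q^9.4·(L/(gh_f))^5.2]^0.04
LQ²/(gh_f) = 0.2194; L/(gh_f) = 8.466
Term 1 = ε^1.25·(…)^4.75 = 2.51×10^-9; Term 2 = ν·Q^9.4·(…)^5.2 = 3.08×10^-9
D = 0.66·(2.51×10^-9 + 3.08×10^-9)^0.04 = 0.3086 m = 309 mm
Check: V = 2.15 m/s, Re = 5.03×10^5, f = 0.01486, h_f = 16.7 m ≈ 17.7 m ✓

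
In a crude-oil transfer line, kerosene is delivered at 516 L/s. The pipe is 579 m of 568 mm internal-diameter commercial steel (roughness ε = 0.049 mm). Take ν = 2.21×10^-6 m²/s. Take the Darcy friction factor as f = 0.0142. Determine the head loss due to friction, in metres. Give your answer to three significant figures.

h_f ≈ 3.06 m

V = 4Q/(πD²) = 4·0.516/(π·0.568²) = 2.036 m/s
h_f = f(L/D)V²/(2g) = 0.01420·(579/0.568)·2.036²/(2·9.81) = 3.059 m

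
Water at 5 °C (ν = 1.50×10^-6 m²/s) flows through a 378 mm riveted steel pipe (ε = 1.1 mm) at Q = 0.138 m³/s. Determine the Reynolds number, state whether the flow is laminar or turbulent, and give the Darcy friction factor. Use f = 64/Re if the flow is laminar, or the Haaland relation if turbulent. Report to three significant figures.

Re ≈ 3.10×10^5; turbulent; f ≈ 0.0264

V = 4Q/(πD²) = 1.230 m/s
Re = VD/ν = 1.230·0.378/1.50×10^-6 = 3.10×10^5
Re > 4000 → turbulent; ε/D = 0.00291
Haaland: f = 0.02639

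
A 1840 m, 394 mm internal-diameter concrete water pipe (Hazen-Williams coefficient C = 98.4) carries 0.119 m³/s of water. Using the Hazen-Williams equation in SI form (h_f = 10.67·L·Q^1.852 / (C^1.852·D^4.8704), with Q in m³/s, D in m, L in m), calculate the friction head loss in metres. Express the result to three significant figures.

h_f ≈ 7.24 m

h_f = 10.67·1840·0.119^1.852 / (98.4^1.852·0.394^4.8704) = 7.244 m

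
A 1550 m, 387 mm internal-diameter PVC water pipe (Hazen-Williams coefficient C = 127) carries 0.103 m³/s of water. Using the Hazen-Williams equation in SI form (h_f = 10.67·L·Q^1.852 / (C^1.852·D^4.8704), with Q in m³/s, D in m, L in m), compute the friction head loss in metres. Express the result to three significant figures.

h_f = 10.67·1550·0.103^1.852 / (127^1.852·0.387^4.8704) = 3.177 m

h_f ≈ 3.18 m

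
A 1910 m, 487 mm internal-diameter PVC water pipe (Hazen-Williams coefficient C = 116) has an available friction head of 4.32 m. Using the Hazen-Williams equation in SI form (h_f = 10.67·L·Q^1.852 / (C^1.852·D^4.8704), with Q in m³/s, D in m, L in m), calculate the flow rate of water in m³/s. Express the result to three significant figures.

Q ≈ 0.182 m³/s

Rearranging: Q = [h_f·C^1.852·D^4.8704 / (10.67·L)]^(1/1.852)
Q = [4.32·116^1.852·0.487^4.8704 / (10.67·1910)]^0.540 = 0.1816 m³/s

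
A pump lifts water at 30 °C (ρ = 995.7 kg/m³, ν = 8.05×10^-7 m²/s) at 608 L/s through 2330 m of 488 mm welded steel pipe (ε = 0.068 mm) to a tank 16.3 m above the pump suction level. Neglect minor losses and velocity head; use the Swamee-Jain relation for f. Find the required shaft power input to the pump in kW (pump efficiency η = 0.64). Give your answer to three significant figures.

P_shaft ≈ 474 kW

V = 4Q/(πD²) = 3.251 m/s; Re = 1.97×10^6; ε/D = 1.39×10^-4; f = 0.01352
h_f = f(L/D)V²/2g = 34.76 m
Total head H = z + h_f = 16.3 + 34.76 = 51.06 m
P_hyd = ρgQH = 995.7·9.81·0.608·51.06 = 303.2 kW
P_shaft = P_hyd/η = 303.2/0.64 = 473.8 kW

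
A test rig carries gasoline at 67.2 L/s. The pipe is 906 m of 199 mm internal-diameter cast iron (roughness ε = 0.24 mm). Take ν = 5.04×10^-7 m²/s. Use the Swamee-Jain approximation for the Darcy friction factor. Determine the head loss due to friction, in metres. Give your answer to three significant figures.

h_f ≈ 22.7 m

V = 4Q/(πD²) = 4·0.0672/(π·0.199²) = 2.161 m/s
Re = VD/ν = 2.161·0.199/5.04×10^-7 = 8.53×10^5 → turbulent
ε/D = 0.24/199 = 0.00121
Swamee-Jain: f = 0.02097
h_f = f(L/D)V²/(2g) = 0.02097·(906/0.199)·2.161²/(2·9.81) = 22.71 m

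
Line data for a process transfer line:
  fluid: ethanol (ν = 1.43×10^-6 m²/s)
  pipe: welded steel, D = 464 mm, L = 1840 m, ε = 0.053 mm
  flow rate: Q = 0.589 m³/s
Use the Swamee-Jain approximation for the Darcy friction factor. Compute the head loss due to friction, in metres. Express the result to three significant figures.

V = 4Q/(πD²) = 4·0.589/(π·0.464²) = 3.483 m/s
Re = VD/ν = 3.483·0.464/1.43×10^-6 = 1.13×10^6 → turbulent
ε/D = 0.053/464 = 1.14×10^-4
Swamee-Jain: f = 0.01359
h_f = f(L/D)V²/(2g) = 0.01359·(1840/0.464)·3.483²/(2·9.81) = 33.32 m

h_f ≈ 33.3 m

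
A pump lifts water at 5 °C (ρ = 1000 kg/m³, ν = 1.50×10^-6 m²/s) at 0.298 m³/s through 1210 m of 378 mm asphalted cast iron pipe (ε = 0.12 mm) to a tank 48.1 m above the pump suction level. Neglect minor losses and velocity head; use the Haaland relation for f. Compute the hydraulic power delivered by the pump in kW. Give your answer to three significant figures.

V = 4Q/(πD²) = 2.655 m/s; Re = 6.69×10^5; ε/D = 3.17×10^-4; f = 0.01603
h_f = f(L/D)V²/2g = 18.44 m
Total head H = z + h_f = 48.1 + 18.44 = 66.54 m
P_hyd = ρgQH = 1000·9.81·0.298·66.54 = 194.5 kW

P_hyd ≈ 195 kW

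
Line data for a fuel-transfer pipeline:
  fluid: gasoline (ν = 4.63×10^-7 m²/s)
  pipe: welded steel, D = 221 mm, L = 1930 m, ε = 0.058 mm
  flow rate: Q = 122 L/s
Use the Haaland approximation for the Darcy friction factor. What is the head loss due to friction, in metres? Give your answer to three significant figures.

h_f ≈ 67.6 m

V = 4Q/(πD²) = 4·0.122/(π·0.221²) = 3.180 m/s
Re = VD/ν = 3.180·0.221/4.63×10^-7 = 1.52×10^6 → turbulent
ε/D = 0.058/221 = 2.62×10^-4
Haaland: f = 0.01502
h_f = f(L/D)V²/(2g) = 0.01502·(1930/0.221)·3.180²/(2·9.81) = 67.64 m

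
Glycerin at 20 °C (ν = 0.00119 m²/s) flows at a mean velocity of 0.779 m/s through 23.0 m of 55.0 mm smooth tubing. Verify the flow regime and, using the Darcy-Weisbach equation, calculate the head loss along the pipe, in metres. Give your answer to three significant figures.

Re = VD/ν = 0.779·0.05500/0.00119 = 36.0 → laminar (Re < 2300)
f = 64/Re = 1.778
h_f = f(L/D)V²/(2g) = 1.778·(23.0/0.05500)·0.779²/(2·9.81) = 22.99 m

h_f ≈ 23.0 m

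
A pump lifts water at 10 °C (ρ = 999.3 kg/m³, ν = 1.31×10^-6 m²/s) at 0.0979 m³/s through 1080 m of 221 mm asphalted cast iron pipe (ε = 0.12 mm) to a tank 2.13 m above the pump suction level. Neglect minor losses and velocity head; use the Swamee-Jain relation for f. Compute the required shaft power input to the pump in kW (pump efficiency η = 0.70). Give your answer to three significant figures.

V = 4Q/(πD²) = 2.552 m/s; Re = 4.31×10^5; ε/D = 5.43×10^-4; f = 0.01818
h_f = f(L/D)V²/2g = 29.49 m
Total head H = z + h_f = 2.13 + 29.49 = 31.62 m
P_hyd = ρgQH = 999.3·9.81·0.0979·31.62 = 30.34 kW
P_shaft = P_hyd/η = 30.34/0.70 = 43.35 kW

P_shaft ≈ 43.3 kW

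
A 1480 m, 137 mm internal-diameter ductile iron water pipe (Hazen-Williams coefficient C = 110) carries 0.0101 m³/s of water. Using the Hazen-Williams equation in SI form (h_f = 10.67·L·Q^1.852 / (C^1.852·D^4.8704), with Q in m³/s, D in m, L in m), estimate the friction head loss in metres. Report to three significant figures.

h_f = 10.67·1480·0.0101^1.852 / (110^1.852·0.137^4.8704) = 8.439 m

h_f ≈ 8.44 m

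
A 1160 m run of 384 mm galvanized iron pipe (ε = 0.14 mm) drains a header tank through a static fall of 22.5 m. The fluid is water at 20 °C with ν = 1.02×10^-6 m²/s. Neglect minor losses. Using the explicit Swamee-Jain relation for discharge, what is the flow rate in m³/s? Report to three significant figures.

Swamee-Jain (Type II): Q = -0.965·√(gD⁵h_f/L)·ln[ε/(3.7D) + √(3.17ν²L/(gD³h_f))]
√(gD⁵h_f/L) = √(9.81·0.384⁵·22.5/1160) = 0.03986
ε/(3.7D) = 9.85×10^-5; √(3.17ν²L/(gD³h_f)) = 1.75×10^-5
Q = -0.965·0.03986·ln(1.160×10^-4) = 0.3485 m³/s
Check: V = 3.01 m/s, Re = 1.13×10^6, f = 0.01623, h_f = 22.6 m ≈ 22.5 m ✓

Q ≈ 0.349 m³/s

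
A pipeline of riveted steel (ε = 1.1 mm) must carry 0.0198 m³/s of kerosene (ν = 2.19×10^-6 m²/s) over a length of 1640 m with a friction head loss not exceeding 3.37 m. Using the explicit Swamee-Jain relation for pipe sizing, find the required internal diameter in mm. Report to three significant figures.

D ≈ 223 mm

Swamee-Jain (Type III): D = 0.66·[ε^1.25·(LQ²/(gh_f))^4.75 + ν·Q^9.4·(L/(gh_f))^5.2]^0.04
LQ²/(gh_f) = 0.01945; L/(gh_f) = 49.61
Term 1 = ε^1.25·(…)^4.75 = 1.49×10^-12; Term 2 = ν·Q^9.4·(…)^5.2 = 1.40×10^-13
D = 0.66·(1.49×10^-12 + 1.40×10^-13)^0.04 = 0.2229 m = 223 mm
Check: V = 0.508 m/s, Re = 5.17×10^4, f = 0.03237, h_f = 3.13 m ≈ 3.37 m ✓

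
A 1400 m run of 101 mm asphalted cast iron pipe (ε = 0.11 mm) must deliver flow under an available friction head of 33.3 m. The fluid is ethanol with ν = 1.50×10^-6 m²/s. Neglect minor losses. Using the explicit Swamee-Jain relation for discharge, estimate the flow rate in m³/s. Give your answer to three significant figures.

Swamee-Jain (Type II): Q = -0.965·√(gD⁵h_f/L)·ln[ε/(3.7D) + √(3.17ν²L/(gD³h_f))]
√(gD⁵h_f/L) = √(9.81·0.101⁵·33.3/1400) = 0.001566
ε/(3.7D) = 2.94×10^-4; √(3.17ν²L/(gD³h_f)) = 1.72×10^-4
Q = -0.965·0.001566·ln(4.666×10^-4) = 0.01159 m³/s
Check: V = 1.45 m/s, Re = 9.74×10^4, f = 0.02270, h_f = 33.6 m ≈ 33.3 m ✓

Q ≈ 0.0116 m³/s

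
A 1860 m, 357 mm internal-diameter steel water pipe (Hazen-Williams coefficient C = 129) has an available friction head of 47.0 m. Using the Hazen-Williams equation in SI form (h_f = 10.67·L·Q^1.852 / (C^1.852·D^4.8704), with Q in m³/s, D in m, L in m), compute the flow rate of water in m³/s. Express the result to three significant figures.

Rearranging: Q = [h_f·C^1.852·D^4.8704 / (10.67·L)]^(1/1.852)
Q = [47.0·129^1.852·0.357^4.8704 / (10.67·1860)]^0.540 = 0.3285 m³/s

Q ≈ 0.328 m³/s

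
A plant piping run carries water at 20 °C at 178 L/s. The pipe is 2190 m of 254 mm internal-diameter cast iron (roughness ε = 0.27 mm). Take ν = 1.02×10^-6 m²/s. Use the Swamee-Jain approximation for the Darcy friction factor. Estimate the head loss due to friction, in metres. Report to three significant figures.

h_f ≈ 110 m

V = 4Q/(πD²) = 4·0.178/(π·0.254²) = 3.513 m/s
Re = VD/ν = 3.513·0.254/1.02×10^-6 = 8.75×10^5 → turbulent
ε/D = 0.27/254 = 0.00106
Swamee-Jain: f = 0.02036
h_f = f(L/D)V²/(2g) = 0.02036·(2190/0.254)·3.513²/(2·9.81) = 110.4 m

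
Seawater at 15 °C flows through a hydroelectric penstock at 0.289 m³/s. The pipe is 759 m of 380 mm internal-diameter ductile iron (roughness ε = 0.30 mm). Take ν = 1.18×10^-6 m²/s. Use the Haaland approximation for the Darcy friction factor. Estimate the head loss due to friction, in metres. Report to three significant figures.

h_f ≈ 12.5 m

V = 4Q/(πD²) = 4·0.289/(π·0.380²) = 2.548 m/s
Re = VD/ν = 2.548·0.380/1.18×10^-6 = 8.21×10^5 → turbulent
ε/D = 0.30/380 = 7.89×10^-4
Haaland: f = 0.01897
h_f = f(L/D)V²/(2g) = 0.01897·(759/0.380)·2.548²/(2·9.81) = 12.54 m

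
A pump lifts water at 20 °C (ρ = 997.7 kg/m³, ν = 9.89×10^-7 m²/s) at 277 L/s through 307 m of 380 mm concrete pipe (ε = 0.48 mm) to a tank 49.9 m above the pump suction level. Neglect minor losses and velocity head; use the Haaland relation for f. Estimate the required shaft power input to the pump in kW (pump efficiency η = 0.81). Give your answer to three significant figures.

V = 4Q/(πD²) = 2.442 m/s; Re = 9.38×10^5; ε/D = 0.00126; f = 0.02108
h_f = f(L/D)V²/2g = 5.179 m
Total head H = z + h_f = 49.9 + 5.179 = 55.08 m
P_hyd = ρgQH = 997.7·9.81·0.277·55.08 = 149.3 kW
P_shaft = P_hyd/η = 149.3/0.81 = 184.4 kW

P_shaft ≈ 184 kW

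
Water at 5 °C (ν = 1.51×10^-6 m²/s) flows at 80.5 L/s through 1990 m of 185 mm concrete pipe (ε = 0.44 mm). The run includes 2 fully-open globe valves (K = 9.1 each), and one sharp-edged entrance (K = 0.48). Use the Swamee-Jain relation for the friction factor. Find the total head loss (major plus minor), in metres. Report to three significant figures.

H_L ≈ 132 m

V = 4Q/(πD²) = 2.995 m/s; V²/2g = 0.4571 m
Re = 3.67×10^5, ε/D = 0.00238 → f = 0.02511 (Swamee-Jain)
Major: h_f = f(L/D)·V²/2g = 0.02511·10757·0.4571 = 123.5 m
Minor: ΣK = 18.7; h_m = ΣK·V²/2g = 8.539 m
Total H_L = 123.5 + 8.539 = 132.0 m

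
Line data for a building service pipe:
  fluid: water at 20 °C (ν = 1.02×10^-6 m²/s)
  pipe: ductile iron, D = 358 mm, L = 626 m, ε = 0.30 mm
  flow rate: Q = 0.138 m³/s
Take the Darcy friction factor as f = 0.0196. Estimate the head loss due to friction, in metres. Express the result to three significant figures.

V = 4Q/(πD²) = 4·0.138/(π·0.358²) = 1.371 m/s
h_f = f(L/D)V²/(2g) = 0.01960·(626/0.358)·1.371²/(2·9.81) = 3.283 m

h_f ≈ 3.28 m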